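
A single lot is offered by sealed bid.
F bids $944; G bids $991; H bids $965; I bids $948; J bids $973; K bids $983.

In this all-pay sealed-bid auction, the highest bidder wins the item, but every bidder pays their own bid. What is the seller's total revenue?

Total revenue: $5,804

All-pay sealed-bid auction: the highest bidder wins the item, but every bidder pays their own bid.
Bids ranked: 991 (G) > 983 (K) > 973 (J) > 965 (H) > 948 (I) > 944 (F)
Every bidder forfeits their bid regardless of winning.
Revenue = 944 + 991 + 965 + 948 + 973 + 983 = $5,804.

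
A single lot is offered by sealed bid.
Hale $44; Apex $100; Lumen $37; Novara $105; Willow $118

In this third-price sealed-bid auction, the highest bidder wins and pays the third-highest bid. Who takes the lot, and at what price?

Rule: the highest bidder wins and pays the third-highest bid.
Bids ranked: 118 (Willow) > 105 (Novara) > 100 (Apex) > 44 (Hale) > 37 (Lumen)
Willow is highest; pays the third-highest bid, $100.

Willow pays $100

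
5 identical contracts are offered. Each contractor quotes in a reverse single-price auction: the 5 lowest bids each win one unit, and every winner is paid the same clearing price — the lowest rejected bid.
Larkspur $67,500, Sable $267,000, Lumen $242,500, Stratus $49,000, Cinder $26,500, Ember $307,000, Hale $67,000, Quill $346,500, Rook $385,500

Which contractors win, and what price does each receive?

Cinder, Stratus, Hale, Larkspur, Lumen; each is paid $267,000

Sorting: 26,500 (Cinder), 49,000 (Stratus), 67,000 (Hale), 67,500 (Larkspur), 242,500 (Lumen), 267,000 (Sable), 307,000 (Ember), …
The 5 lowest are Cinder, Stratus, Hale, Larkspur, Lumen.
Clearing price = lowest rejected bid = $267,000.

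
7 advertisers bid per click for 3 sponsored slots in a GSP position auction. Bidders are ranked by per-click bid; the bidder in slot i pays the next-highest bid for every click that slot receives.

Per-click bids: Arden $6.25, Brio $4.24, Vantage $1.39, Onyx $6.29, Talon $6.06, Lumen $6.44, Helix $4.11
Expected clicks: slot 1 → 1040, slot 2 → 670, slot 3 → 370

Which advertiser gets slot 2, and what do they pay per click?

Ranked by bid: $6.44 (Lumen) > $6.29 (Onyx) > $6.25 (Arden) > $6.06 (Talon) > …
Slot 2 goes to the second-ranked bidder, Onyx, who pays the next bid down: $6.25/click.

Onyx; $6.25 per click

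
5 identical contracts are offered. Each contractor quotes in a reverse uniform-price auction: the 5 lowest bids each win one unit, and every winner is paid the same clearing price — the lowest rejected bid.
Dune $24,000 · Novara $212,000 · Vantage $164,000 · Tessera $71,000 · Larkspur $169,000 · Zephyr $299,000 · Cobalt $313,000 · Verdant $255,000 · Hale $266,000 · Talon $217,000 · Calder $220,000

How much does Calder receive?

Ordering the bids: 24,000 (Dune), 71,000 (Tessera), 164,000 (Vantage), 169,000 (Larkspur), 212,000 (Novara), 217,000 (Talon), 220,000 (Calder), …
The 5 lowest are Dune, Tessera, Vantage, Larkspur, Novara.
First losing bid is Talon's $217,000, which sets the uniform price.
Calder does not win → is paid $0.

Calder is paid $0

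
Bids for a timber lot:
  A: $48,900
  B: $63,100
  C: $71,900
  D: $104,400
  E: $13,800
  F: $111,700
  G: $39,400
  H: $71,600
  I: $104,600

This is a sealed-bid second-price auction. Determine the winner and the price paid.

F pays $104,600

Sealed-bid second-price auction: the highest bidder wins and pays the second-highest bid.
Bids ranked: 111,700 (F) > 104,600 (I) > 104,400 (D) > 71,900 (C) > 71,600 (H) > 63,100 (B) > …
Second-price: F pays I's bid of $104,600.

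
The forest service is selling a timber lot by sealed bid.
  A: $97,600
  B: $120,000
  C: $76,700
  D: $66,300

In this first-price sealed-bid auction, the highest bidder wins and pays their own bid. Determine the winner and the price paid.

Bids in order: 120,000 (B) > 97,600 (A) > 76,700 (C) > 66,300 (D)
B has the highest bid and pays exactly that: $120,000.

B pays $120,000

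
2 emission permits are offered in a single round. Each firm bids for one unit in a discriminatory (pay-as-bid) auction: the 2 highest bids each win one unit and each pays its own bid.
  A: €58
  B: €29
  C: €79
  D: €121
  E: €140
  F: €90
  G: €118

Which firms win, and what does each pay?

E €140, D €121

Bids ranked high→low: 140 (E), 121 (D), 118 (G), 90 (F), …
Top 2: E, D.
Each winner pays its own bid: E €140, D €121.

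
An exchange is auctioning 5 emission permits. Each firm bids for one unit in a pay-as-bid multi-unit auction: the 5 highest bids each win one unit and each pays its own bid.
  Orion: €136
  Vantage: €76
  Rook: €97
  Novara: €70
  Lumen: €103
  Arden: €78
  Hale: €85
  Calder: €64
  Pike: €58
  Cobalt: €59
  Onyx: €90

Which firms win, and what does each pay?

Ordering the bids: 136 (Orion), 103 (Lumen), 97 (Rook), 90 (Onyx), 85 (Hale), 78 (Arden), 76 (Vantage), …
The 5 highest are Orion, Lumen, Rook, Onyx, Hale.
Each winner pays its own bid: Orion €136, Lumen €103, Rook €97, Onyx €90, Hale €85.

Orion €136, Lumen €103, Rook €97, Onyx €90, Hale €85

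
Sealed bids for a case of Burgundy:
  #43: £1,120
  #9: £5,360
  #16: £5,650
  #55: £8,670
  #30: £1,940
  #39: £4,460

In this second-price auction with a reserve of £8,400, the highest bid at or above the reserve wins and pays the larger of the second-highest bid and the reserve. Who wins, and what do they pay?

#55 pays £8,400

Bids in order: 8,670 (#55) > 5,650 (#16) > 5,360 (#9) > 4,460 (#39) > 1,940 (#30) > 1,120 (#43)
#55 has the top bid at or above the reserve (£8,670).
max(second-highest £5,650, reserve £8,400) = £8,400.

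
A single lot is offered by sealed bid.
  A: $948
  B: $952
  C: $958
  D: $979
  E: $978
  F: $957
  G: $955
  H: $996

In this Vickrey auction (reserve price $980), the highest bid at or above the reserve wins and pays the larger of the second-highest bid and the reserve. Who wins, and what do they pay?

Rule: the highest bid at or above the reserve wins and pays the larger of the second-highest bid and the reserve.
Bids ranked: 996 (H) > 979 (D) > 978 (E) > 958 (C) > 957 (F) > 955 (G) > …
H has the top bid at or above the reserve ($996).
max(second-highest $979, reserve $980) = $980.

H pays $980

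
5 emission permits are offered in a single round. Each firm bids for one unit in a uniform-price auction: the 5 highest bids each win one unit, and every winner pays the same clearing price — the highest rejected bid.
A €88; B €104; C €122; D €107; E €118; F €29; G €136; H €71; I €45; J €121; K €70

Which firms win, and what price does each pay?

G, C, J, E, D; each pays €104

Bids ranked high→low: 136 (G), 122 (C), 121 (J), 118 (E), 107 (D), 104 (B), 88 (A), …
Top 5: G, C, J, E, D.
Clearing price = highest rejected bid = €104.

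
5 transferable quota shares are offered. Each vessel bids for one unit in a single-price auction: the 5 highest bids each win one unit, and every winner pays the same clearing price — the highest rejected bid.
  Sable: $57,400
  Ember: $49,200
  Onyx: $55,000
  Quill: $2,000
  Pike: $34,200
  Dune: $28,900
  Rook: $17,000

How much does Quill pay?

Ordering the bids: 57,400 (Sable), 55,000 (Onyx), 49,200 (Ember), 34,200 (Pike), 28,900 (Dune), 17,000 (Rook), 2,000 (Quill)
The 5 highest are Sable, Onyx, Ember, Pike, Dune.
First losing bid is Rook's $17,000, which sets the uniform price.
Quill does not win → pays $0.

Quill pays $0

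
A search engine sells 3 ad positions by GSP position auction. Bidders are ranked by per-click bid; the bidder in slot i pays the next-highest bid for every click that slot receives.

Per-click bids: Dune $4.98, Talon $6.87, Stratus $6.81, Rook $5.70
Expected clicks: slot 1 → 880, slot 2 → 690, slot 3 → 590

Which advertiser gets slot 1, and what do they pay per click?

Talon; $6.81 per click

Ranked by bid: $6.87 (Talon) > $6.81 (Stratus) > $5.70 (Rook) > $4.98 (Dune)
Slot 1 goes to the first-ranked bidder, Talon, who pays the next bid down: $6.81/click.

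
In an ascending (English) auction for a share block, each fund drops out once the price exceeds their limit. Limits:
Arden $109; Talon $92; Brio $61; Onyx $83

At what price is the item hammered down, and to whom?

Ascending (English) auction: the price rises until one bidder remains; the winner pays the price at which the last rival dropped out.
Limits ranked: 109 (Arden) > 92 (Talon) > 83 (Onyx) > 61 (Brio)
Once the price passes $92, only Arden is left; the hammer falls at Talon's limit of $92.

Arden wins at $92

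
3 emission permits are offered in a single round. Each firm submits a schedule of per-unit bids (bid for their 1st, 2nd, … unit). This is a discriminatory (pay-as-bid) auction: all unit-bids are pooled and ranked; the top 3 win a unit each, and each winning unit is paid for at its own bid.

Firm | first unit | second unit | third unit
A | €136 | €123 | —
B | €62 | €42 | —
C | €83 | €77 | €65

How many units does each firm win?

Pooled unit-bids ranked (top 3): 136 (A-1), 123 (A-2), 83 (C-1)
Next rejected bid: €77 (not a price — pay-as-bid).
Allocation: A 2, C 1.

A 2, C 1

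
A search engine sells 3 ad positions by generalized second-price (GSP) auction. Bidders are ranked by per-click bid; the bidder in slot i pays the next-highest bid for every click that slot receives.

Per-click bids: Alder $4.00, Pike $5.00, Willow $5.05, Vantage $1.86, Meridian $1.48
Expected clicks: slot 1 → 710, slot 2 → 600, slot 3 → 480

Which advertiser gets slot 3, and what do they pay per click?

Per-click bids in order: $5.05 (Willow) > $5.00 (Pike) > $4.00 (Alder) > $1.86 (Vantage) > …
Slot 3 goes to the third-ranked bidder, Alder, who pays the next bid down: $1.86/click.

Alder; $1.86 per click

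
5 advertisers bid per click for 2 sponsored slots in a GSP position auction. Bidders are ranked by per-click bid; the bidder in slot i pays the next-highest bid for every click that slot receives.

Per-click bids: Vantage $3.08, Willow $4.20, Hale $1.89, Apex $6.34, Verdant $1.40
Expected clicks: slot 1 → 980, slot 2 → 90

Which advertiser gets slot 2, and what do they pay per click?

Per-click bids in order: $6.34 (Apex) > $4.20 (Willow) > $3.08 (Vantage) > …
Slot 2 goes to the second-ranked bidder, Willow, who pays the next bid down: $3.08/click.

Willow; $3.08 per click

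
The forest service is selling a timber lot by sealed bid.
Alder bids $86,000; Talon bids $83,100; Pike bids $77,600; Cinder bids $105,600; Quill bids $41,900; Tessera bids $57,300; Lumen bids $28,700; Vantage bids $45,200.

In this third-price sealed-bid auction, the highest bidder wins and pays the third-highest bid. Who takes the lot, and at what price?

Cinder pays $83,100

Bids in order: 105,600 (Cinder) > 86,000 (Alder) > 83,100 (Talon) > 77,600 (Pike) > 57,300 (Tessera) > 45,200 (Vantage) > …
Cinder wins; payment is bid #3 in the ranking = $83,100.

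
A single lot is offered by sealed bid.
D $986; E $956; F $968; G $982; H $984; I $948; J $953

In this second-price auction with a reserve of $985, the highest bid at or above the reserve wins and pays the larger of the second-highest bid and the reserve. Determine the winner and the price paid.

D pays $985

Bids in order: 986 (D) > 984 (H) > 982 (G) > 968 (F) > 956 (E) > 953 (J) > …
D has the top bid at or above the reserve ($986).
Second-highest bid $984 is below the reserve $985, so the reserve binds → payment $985.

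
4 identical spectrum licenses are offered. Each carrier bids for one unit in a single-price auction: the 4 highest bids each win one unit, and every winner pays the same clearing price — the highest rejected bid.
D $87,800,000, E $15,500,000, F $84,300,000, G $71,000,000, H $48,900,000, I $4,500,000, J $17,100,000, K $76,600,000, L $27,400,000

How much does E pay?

E pays $0

Ordering the bids: 87,800,000 (D), 84,300,000 (F), 76,600,000 (K), 71,000,000 (G), 48,900,000 (H), 27,400,000 (L), …
Top 4: D, F, K, G.
Clearing price = highest rejected bid = $48,900,000.
E does not win → pays $0.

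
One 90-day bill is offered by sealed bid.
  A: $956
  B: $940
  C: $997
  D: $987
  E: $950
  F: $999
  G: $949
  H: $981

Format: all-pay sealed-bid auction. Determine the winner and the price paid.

Bids ranked: 999 (F) > 997 (C) > 987 (D) > 981 (H) > 956 (A) > 950 (E) > …
F wins with the top bid; all bids are sunk regardless.

F pays $999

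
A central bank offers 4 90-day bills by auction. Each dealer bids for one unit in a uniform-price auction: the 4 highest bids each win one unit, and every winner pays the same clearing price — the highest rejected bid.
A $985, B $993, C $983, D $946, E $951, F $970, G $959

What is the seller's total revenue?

Ordering the bids: 993 (B), 985 (A), 983 (C), 970 (F), 959 (G), 951 (E), …
The 4 highest are B, A, C, F.
Clearing price = highest rejected bid = $959.
Total revenue = 4 × $959 = $3,836.

Total revenue: $3,836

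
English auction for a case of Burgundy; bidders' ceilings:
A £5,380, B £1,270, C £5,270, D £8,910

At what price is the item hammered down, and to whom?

Sorting limits: 8,910 (D) > 5,380 (A) > 5,270 (C) > 1,270 (B)
Bidding ends when A exits at £5,380; D takes it.

D wins at £5,380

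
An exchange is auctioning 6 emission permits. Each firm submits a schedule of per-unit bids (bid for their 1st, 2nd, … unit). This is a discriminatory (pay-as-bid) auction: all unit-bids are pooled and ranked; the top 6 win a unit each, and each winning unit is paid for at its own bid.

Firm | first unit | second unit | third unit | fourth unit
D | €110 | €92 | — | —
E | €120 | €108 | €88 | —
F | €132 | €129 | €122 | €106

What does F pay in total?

All unit-bids, highest first — top 6: 132 (F-1), 129 (F-2), 122 (F-3), 120 (E-1), 110 (D-1), 108 (E-2)
Next rejected bid: €106 (not a price — pay-as-bid).
F's winning unit-bids: 132 + 129 + 122 = €383.

F pays €383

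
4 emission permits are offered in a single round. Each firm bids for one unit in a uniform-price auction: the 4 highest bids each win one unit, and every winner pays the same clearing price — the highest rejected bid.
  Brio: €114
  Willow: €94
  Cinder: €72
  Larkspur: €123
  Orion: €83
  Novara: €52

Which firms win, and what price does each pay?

Larkspur, Brio, Willow, Orion; each pays €72

Sorting: 123 (Larkspur), 114 (Brio), 94 (Willow), 83 (Orion), 72 (Cinder), 52 (Novara)
Winners (4 units): Larkspur, Brio, Willow, Orion.
Highest unsuccessful bid: €72 → clearing price.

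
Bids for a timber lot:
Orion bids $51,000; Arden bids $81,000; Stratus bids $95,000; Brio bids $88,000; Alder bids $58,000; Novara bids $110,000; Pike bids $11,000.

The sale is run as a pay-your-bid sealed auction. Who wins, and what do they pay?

Novara pays $110,000

Pay-your-bid sealed auction: the highest bidder wins and pays their own bid.
Sorting bids: 110,000 (Novara) > 95,000 (Stratus) > 88,000 (Brio) > 81,000 (Arden) > 58,000 (Alder) > 51,000 (Orion) > …
Novara is highest → pays own bid, $110,000.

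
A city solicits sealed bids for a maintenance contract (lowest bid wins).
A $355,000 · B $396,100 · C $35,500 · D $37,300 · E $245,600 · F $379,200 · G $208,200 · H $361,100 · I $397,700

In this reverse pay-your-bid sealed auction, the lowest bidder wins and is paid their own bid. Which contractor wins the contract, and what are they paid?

Sorting bids: 35,500 (C) < 37,300 (D) < 208,200 (G) < 245,600 (E) < 355,000 (A) < 361,100 (H) < …
First-price: C is paid what they bid, $35,500.

C is paid $35,500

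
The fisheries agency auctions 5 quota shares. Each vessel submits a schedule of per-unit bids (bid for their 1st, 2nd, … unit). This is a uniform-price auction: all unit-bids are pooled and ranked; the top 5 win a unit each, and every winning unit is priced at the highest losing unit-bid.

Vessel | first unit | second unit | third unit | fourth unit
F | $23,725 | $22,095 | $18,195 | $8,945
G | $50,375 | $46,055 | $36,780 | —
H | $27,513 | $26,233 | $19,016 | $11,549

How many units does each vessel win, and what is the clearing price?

G 3, H 2; clearing price $23,725

All unit-bids, highest first — top 5: 50,375 (G-1), 46,055 (G-2), 36,780 (G-3), 27,513 (H-1), 26,233 (H-2)
The (k+1)-th unit-bid is $23,725.
Allocation: G 3, H 2.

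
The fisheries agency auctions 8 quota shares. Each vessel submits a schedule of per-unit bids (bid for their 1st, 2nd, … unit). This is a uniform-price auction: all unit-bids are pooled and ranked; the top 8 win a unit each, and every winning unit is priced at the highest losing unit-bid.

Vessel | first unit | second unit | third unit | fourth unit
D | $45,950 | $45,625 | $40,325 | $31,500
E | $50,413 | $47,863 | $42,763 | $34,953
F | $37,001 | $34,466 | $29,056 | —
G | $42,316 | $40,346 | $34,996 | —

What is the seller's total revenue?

Total revenue: $296,008

Pooled unit-bids ranked (top 8): 50,413 (E-1), 47,863 (E-2), 45,950 (D-1), 45,625 (D-2), 42,763 (E-3), 42,316 (G-1), 40,346 (G-2), 40,325 (D-3)
Highest rejected unit-bid = $37,001.
Allocation: D 3, E 3, G 2. Every unit priced at $37,001.
Revenue = 8 × 37,001 = $296,008.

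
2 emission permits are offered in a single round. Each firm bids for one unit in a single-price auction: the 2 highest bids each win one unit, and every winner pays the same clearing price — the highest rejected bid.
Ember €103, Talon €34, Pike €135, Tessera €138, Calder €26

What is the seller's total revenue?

Total revenue: €206

Sorting: 138 (Tessera), 135 (Pike), 103 (Ember), 34 (Talon), …
The 2 highest are Tessera, Pike.
First losing bid is Ember's €103, which sets the uniform price.
Total revenue = 2 × €103 = €206.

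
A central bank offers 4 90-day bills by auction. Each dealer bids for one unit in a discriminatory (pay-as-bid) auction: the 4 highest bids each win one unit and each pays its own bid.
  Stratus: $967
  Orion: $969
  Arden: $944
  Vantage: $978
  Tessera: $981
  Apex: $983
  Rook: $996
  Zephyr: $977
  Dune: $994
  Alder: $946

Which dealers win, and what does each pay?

Rook $996, Dune $994, Apex $983, Tessera $981

Ordering the bids: 996 (Rook), 994 (Dune), 983 (Apex), 981 (Tessera), 978 (Vantage), 977 (Zephyr), …
Top 4: Rook, Dune, Apex, Tessera.
Each winner pays its own bid: Rook $996, Dune $994, Apex $983, Tessera $981.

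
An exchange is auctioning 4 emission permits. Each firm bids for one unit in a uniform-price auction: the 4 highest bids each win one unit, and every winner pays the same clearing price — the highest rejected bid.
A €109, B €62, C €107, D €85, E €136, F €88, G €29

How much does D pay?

D pays €0

Bids ranked high→low: 136 (E), 109 (A), 107 (C), 88 (F), 85 (D), 62 (B), …
The 4 highest are E, A, C, F.
Highest unsuccessful bid: €85 → clearing price.
D does not win → pays €0.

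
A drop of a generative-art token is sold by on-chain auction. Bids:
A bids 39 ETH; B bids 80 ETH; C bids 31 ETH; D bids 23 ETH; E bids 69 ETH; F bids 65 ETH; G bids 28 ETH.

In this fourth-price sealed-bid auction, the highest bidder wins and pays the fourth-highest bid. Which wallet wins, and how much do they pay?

Bids in order: 80 (B) > 69 (E) > 65 (F) > 39 (A) > 31 (C) > 28 (G) > …
B is highest; pays the fourth-highest bid, 39 ETH.

B pays 39 ETH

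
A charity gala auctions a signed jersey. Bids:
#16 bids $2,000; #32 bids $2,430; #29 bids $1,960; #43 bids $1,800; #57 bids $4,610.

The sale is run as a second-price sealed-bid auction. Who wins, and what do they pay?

#57 pays $2,430

Second-price sealed-bid auction: the highest bidder wins and pays the second-highest bid.
Bids ranked: 4,610 (#57) > 2,430 (#32) > 2,000 (#16) > 1,960 (#29) > 1,800 (#43)
#57 wins with the highest bid; price is set by the runner-up at $2,430.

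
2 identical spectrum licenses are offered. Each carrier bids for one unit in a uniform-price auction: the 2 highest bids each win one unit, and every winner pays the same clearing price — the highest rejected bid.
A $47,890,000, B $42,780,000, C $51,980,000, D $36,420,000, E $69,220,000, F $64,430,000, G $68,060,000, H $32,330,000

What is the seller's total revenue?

Total revenue: $128,860,000

Sorting: 69,220,000 (E), 68,060,000 (G), 64,430,000 (F), 51,980,000 (C), …
Winners (2 units): E, G.
Highest unsuccessful bid: $64,430,000 → clearing price.
Total revenue = 2 × $64,430,000 = $128,860,000.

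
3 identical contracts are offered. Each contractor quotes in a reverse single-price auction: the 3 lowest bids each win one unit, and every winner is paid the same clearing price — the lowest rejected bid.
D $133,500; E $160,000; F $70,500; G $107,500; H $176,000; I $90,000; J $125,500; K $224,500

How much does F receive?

F is paid $125,500

Bids ranked low→high: 70,500 (F), 90,000 (I), 107,500 (G), 125,500 (J), 133,500 (D), …
Winners (3 units): F, I, G.
Clearing price = lowest rejected bid = $125,500.
F wins → is paid $125,500.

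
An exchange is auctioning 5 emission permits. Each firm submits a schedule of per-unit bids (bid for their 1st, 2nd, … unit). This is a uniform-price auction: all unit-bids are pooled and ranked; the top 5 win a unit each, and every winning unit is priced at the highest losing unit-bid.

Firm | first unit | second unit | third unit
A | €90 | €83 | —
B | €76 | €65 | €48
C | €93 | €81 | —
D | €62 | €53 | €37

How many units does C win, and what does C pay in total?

C: 2 units, pays €130

Merging the schedules and taking the best 5: 93 (C-1), 90 (A-1), 83 (A-2), 81 (C-2), 76 (B-1)
The (k+1)-th unit-bid is €65.
C wins 2 unit(s) at €65 each.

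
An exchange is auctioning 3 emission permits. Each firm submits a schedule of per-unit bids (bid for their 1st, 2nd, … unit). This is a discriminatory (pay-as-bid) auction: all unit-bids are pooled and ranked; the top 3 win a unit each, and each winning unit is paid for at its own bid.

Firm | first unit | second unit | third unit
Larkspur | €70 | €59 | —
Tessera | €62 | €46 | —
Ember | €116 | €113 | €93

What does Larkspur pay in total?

Larkspur pays €0

All unit-bids, highest first — top 3: 116 (Ember-1), 113 (Ember-2), 93 (Ember-3)
Next rejected bid: €70 (not a price — pay-as-bid).
Larkspur wins no units.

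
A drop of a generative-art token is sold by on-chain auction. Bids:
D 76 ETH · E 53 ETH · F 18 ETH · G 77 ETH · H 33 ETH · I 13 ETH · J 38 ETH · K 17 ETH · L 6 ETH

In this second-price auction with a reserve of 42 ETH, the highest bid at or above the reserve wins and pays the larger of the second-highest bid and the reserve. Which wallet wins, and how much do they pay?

G pays 76 ETH

Second-price auction with a reserve of 42 ETH: the highest bid at or above the reserve wins and pays the larger of the second-highest bid and the reserve.
Bids ranked: 77 (G) > 76 (D) > 53 (E) > 38 (J) > 33 (H) > 18 (F) > …
Highest eligible bid: G at 77 ETH.
max(second-highest 76 ETH, reserve 42 ETH) = 76 ETH; the reserve does not bind.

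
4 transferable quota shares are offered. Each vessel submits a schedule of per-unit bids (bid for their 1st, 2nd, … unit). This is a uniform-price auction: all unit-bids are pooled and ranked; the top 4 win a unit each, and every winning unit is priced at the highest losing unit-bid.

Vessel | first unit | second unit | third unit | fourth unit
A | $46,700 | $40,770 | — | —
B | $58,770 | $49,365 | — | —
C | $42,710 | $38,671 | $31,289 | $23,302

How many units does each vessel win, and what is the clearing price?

A 1, B 2, C 1; clearing price $40,770

Merging the schedules and taking the best 4: 58,770 (B-1), 49,365 (B-2), 46,700 (A-1), 42,710 (C-1)
Highest rejected unit-bid = $40,770.
Allocation: A 1, B 2, C 1.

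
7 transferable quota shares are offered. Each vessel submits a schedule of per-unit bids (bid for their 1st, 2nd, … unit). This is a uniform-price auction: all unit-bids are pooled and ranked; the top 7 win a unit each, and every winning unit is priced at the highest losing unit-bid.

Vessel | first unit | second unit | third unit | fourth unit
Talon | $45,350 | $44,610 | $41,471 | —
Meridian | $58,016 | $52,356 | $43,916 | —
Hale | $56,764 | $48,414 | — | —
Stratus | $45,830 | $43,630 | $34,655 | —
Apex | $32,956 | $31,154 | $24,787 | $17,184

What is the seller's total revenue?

Total revenue: $307,412

Merging the schedules and taking the best 7: 58,016 (Meridian-1), 56,764 (Hale-1), 52,356 (Meridian-2), 48,414 (Hale-2), 45,830 (Stratus-1), 45,350 (Talon-1), 44,610 (Talon-2)
The (k+1)-th unit-bid is $43,916.
Allocation: Hale 2, Meridian 2, Stratus 1, Talon 2. Every unit priced at $43,916.
Revenue = 7 × 43,916 = $307,412.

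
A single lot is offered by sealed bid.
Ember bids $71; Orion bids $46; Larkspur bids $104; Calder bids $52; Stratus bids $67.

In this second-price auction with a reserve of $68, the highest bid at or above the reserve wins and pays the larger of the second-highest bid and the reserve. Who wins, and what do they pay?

Rule: the highest bid at or above the reserve wins and pays the larger of the second-highest bid and the reserve.
Sorting bids: 104 (Larkspur) > 71 (Ember) > 67 (Stratus) > 52 (Calder) > 46 (Orion)
Larkspur has the top bid at or above the reserve ($104).
max(second-highest $71, reserve $68) = $71; the reserve does not bind.

Larkspur pays $71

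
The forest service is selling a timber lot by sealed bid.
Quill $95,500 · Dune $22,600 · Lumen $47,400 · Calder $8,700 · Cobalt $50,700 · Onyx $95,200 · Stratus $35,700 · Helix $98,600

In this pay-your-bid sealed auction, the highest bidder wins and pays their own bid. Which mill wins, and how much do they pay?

Helix pays $98,600

Pay-your-bid sealed auction: the highest bidder wins and pays their own bid.
Sorting bids: 98,600 (Helix) > 95,500 (Quill) > 95,200 (Onyx) > 50,700 (Cobalt) > 47,400 (Lumen) > 35,700 (Stratus) > …
Helix has the highest bid and pays exactly that: $98,600.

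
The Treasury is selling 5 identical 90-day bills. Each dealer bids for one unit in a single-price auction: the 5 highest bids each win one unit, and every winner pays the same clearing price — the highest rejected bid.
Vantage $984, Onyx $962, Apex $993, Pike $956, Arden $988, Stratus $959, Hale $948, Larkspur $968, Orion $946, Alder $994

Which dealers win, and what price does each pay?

Alder, Apex, Arden, Vantage, Larkspur; each pays $962

Bids ranked high→low: 994 (Alder), 993 (Apex), 988 (Arden), 984 (Vantage), 968 (Larkspur), 962 (Onyx), 959 (Stratus), …
Winners (5 units): Alder, Apex, Arden, Vantage, Larkspur.
Highest unsuccessful bid: $962 → clearing price.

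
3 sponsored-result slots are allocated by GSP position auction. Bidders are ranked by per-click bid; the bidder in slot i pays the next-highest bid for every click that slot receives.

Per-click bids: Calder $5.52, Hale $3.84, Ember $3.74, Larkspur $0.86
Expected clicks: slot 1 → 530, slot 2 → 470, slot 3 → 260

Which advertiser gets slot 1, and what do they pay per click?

Calder; $3.84 per click

Sorting advertisers: $5.52 (Calder) > $3.84 (Hale) > $3.74 (Ember) > $0.86 (Larkspur)
Slot 1 goes to the first-ranked bidder, Calder, who pays the next bid down: $3.84/click.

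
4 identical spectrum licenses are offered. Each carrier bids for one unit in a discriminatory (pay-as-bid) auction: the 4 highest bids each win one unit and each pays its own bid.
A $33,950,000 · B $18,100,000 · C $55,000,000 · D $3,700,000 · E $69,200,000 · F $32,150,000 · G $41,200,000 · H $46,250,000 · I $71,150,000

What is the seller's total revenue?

Total revenue: $241,600,000

Sorting: 71,150,000 (I), 69,200,000 (E), 55,000,000 (C), 46,250,000 (H), 41,200,000 (G), 33,950,000 (A), …
The 4 highest are I, E, C, H.
Total revenue = 71,150,000 + 69,200,000 + 55,000,000 + 46,250,000 = $241,600,000.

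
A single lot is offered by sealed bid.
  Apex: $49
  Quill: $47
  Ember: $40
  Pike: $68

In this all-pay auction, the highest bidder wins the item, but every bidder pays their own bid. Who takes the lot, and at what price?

All-pay auction: the highest bidder wins the item, but every bidder pays their own bid.
Bids in order: 68 (Pike) > 49 (Apex) > 47 (Quill) > 40 (Ember)
Pike is highest and takes the item; every bidder forfeits their bid.

Pike pays $68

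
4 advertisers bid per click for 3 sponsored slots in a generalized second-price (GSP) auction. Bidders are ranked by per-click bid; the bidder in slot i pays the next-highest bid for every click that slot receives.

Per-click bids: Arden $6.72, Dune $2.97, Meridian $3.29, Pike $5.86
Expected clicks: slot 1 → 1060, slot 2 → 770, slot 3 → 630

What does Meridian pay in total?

Meridian pays $1871.10

Sorting advertisers: $6.72 (Arden) > $5.86 (Pike) > $3.29 (Meridian) > $2.97 (Dune)
Meridian holds slot 3 → pays next bid $2.97 × 630 clicks = $1871.10.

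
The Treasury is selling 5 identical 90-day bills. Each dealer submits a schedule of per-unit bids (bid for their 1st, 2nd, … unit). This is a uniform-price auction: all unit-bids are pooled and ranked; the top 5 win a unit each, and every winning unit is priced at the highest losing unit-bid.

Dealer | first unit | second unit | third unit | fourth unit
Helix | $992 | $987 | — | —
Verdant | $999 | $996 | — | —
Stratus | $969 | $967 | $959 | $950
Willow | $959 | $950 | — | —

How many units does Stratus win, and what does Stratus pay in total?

Merging the schedules and taking the best 5: 999 (Verdant-1), 996 (Verdant-2), 992 (Helix-1), 987 (Helix-2), 969 (Stratus-1)
The (k+1)-th unit-bid is $967.
Stratus wins 1 unit(s) at $967 each.

Stratus: 1 unit, pays $967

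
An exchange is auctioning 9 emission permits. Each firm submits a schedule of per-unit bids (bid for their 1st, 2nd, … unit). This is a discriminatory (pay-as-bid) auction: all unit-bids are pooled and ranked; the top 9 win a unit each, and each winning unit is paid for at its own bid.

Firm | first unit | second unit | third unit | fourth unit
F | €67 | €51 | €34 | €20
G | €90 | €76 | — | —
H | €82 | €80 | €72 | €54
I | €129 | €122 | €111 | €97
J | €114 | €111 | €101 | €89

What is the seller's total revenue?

All unit-bids, highest first — top 9: 129 (I-1), 122 (I-2), 114 (J-1), 111 (I-3), 111 (J-2), 101 (J-3), 97 (I-4), 90 (G-1), 89 (J-4)
Next rejected bid: €82 (not a price — pay-as-bid).
Each winning unit pays its own bid.
Revenue = 129 + 122 + 114 + 111 + 111 + 101 + 97 + 90 + 89 = €964.

Total revenue: €964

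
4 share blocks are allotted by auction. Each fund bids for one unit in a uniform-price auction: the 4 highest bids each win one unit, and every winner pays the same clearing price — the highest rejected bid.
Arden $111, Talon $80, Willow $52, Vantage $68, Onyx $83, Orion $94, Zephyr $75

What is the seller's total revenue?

Sorting: 111 (Arden), 94 (Orion), 83 (Onyx), 80 (Talon), 75 (Zephyr), 68 (Vantage), …
Winners (4 units): Arden, Orion, Onyx, Talon.
Highest unsuccessful bid: $75 → clearing price.
Total revenue = 4 × $75 = $300.

Total revenue: $300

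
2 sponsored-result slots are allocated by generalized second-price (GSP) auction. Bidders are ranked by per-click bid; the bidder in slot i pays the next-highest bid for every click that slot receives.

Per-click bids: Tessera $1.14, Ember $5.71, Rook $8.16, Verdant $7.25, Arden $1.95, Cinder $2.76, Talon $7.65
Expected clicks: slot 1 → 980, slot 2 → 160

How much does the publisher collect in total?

Sorting advertisers: $8.16 (Rook) > $7.65 (Talon) > $7.25 (Verdant) > …
Slot 1: Rook pays $7.65 × 980 = $7497.00
Slot 2: Talon pays $7.25 × 160 = $1160.00
Total = $8657.00

Total revenue: $8657.00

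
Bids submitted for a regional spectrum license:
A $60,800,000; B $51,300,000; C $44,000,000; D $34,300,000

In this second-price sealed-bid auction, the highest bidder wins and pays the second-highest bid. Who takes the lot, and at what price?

A pays $51,300,000

Sorting bids: 60,800,000 (A) > 51,300,000 (B) > 44,000,000 (C) > 34,300,000 (D)
A is highest; pays the second-highest bid, $51,300,000.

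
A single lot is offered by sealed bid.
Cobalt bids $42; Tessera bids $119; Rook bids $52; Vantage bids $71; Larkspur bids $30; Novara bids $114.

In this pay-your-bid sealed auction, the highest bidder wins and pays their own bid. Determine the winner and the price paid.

Bids in order: 119 (Tessera) > 114 (Novara) > 71 (Vantage) > 52 (Rook) > 42 (Cobalt) > 30 (Larkspur)
First-price: Tessera pays what they bid, $119.

Tessera pays $119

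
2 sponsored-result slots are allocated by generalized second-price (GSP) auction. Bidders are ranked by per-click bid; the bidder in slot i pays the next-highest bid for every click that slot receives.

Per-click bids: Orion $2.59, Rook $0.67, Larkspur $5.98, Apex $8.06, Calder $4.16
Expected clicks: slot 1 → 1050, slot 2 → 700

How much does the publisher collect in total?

Total revenue: $9191.00

Per-click bids in order: $8.06 (Apex) > $5.98 (Larkspur) > $4.16 (Calder) > …
Slot 1: Apex pays $5.98 × 1050 = $6279.00
Slot 2: Larkspur pays $4.16 × 700 = $2912.00
Total = $9191.00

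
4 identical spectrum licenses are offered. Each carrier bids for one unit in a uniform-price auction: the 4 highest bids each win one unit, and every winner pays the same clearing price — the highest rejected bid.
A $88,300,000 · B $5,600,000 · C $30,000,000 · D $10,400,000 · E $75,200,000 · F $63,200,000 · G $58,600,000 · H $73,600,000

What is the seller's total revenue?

Total revenue: $234,400,000

Sorting: 88,300,000 (A), 75,200,000 (E), 73,600,000 (H), 63,200,000 (F), 58,600,000 (G), 30,000,000 (C), …
The 4 highest are A, E, H, F.
Clearing price = highest rejected bid = $58,600,000.
Total revenue = 4 × $58,600,000 = $234,400,000.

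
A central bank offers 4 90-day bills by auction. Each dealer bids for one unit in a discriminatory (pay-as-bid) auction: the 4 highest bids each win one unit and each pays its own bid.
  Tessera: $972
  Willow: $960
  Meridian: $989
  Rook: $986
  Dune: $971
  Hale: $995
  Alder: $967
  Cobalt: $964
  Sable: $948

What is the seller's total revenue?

Total revenue: $3,942

Ordering the bids: 995 (Hale), 989 (Meridian), 986 (Rook), 972 (Tessera), 971 (Dune), 967 (Alder), …
Top 4: Hale, Meridian, Rook, Tessera.
Total revenue = 995 + 989 + 986 + 972 = $3,942.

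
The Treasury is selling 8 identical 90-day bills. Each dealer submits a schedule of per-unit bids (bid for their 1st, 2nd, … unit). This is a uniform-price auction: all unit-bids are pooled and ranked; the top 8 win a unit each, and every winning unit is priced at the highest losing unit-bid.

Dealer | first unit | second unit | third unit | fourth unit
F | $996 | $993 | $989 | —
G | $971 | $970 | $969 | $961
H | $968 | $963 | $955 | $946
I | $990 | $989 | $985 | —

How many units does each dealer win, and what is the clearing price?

F 3, G 2, I 3; clearing price $969

All unit-bids, highest first — top 8: 996 (F-1), 993 (F-2), 990 (I-1), 989 (F-3), 989 (I-2), 985 (I-3), 971 (G-1), 970 (G-2)
First bid not allocated: $969.
Allocation: F 3, G 2, I 3.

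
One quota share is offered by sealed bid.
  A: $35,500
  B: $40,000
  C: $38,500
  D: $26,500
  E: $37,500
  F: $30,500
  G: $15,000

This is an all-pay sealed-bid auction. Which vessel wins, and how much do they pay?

Bids in order: 40,000 (B) > 38,500 (C) > 37,500 (E) > 35,500 (A) > 30,500 (F) > 26,500 (D) > …
B wins with the top bid; all bids are sunk regardless.

B pays $40,000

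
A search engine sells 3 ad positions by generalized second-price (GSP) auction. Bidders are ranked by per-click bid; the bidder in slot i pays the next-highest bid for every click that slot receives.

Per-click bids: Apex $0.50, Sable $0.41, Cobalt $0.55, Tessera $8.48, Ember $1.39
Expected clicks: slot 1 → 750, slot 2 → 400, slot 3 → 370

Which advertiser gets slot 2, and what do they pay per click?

Sorting advertisers: $8.48 (Tessera) > $1.39 (Ember) > $0.55 (Cobalt) > $0.50 (Apex) > …
Slot 2 goes to the second-ranked bidder, Ember, who pays the next bid down: $0.55/click.

Ember; $0.55 per click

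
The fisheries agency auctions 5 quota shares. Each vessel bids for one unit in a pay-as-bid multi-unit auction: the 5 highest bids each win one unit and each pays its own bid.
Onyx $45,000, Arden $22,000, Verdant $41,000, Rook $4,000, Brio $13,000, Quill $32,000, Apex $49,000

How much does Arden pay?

Bids ranked high→low: 49,000 (Apex), 45,000 (Onyx), 41,000 (Verdant), 32,000 (Quill), 22,000 (Arden), 13,000 (Brio), 4,000 (Rook)
Winners (5 units): Apex, Onyx, Verdant, Quill, Arden.
Arden wins → own bid $22,000.

Arden pays $22,000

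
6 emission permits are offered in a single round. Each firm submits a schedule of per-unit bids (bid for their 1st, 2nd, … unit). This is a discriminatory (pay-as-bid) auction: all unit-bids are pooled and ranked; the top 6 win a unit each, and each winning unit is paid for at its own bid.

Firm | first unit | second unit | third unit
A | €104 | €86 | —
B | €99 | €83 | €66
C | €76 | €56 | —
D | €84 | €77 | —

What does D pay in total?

All unit-bids, highest first — top 6: 104 (A-1), 99 (B-1), 86 (A-2), 84 (D-1), 83 (B-2), 77 (D-2)
Next rejected bid: €76 (not a price — pay-as-bid).
D's winning unit-bids: 84 + 77 = €161.

D pays €161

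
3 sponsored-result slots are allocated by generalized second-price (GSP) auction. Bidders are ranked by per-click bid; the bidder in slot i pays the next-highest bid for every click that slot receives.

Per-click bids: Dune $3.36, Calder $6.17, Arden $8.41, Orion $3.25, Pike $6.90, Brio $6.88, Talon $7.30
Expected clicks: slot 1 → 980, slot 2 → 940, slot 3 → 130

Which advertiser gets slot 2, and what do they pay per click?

Talon; $6.90 per click

Per-click bids in order: $8.41 (Arden) > $7.30 (Talon) > $6.90 (Pike) > $6.88 (Brio) > …
Slot 2 goes to the second-ranked bidder, Talon, who pays the next bid down: $6.90/click.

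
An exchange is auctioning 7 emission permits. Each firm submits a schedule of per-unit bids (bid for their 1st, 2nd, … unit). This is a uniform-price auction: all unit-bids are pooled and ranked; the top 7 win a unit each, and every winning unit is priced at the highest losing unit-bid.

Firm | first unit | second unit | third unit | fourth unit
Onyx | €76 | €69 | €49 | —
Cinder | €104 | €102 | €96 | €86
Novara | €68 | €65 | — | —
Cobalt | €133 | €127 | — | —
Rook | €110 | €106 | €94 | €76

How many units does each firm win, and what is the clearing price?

All unit-bids, highest first — top 7: 133 (Cobalt-1), 127 (Cobalt-2), 110 (Rook-1), 106 (Rook-2), 104 (Cinder-1), 102 (Cinder-2), 96 (Cinder-3)
First bid not allocated: €94.
Allocation: Cinder 3, Cobalt 2, Rook 2.

Cinder 3, Cobalt 2, Rook 2; clearing price €94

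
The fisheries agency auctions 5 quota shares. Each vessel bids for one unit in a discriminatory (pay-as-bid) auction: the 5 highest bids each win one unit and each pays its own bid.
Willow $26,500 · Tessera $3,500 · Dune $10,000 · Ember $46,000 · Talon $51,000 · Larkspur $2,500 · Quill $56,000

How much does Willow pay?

Willow pays $26,500

Bids ranked high→low: 56,000 (Quill), 51,000 (Talon), 46,000 (Ember), 26,500 (Willow), 10,000 (Dune), 3,500 (Tessera), 2,500 (Larkspur)
Top 5: Quill, Talon, Ember, Willow, Dune.
Willow wins → own bid $26,500.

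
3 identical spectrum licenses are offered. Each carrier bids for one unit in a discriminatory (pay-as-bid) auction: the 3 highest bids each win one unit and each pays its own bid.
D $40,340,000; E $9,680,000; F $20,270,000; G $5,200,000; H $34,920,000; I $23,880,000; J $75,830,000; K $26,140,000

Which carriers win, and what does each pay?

J $75,830,000, D $40,340,000, H $34,920,000

Sorting: 75,830,000 (J), 40,340,000 (D), 34,920,000 (H), 26,140,000 (K), 23,880,000 (I), …
The 3 highest are J, D, H.
Each winner pays its own bid: J $75,830,000, D $40,340,000, H $34,920,000.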